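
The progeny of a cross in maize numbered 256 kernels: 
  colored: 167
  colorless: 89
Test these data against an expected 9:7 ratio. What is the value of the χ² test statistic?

Under the 9:7 hypothesis (Σ ratio = 16, N = 256):
  colored: 256 × 9/16 = 144
  colorless: 256 × 7/16 = 112
χ² = Σ (O − E)² / E
  colored: (167 − 144)² / 144 = 3.6736
  colorless: (89 − 112)² / 112 = 4.7232
χ² = 3.6736 + 4.7232 = 8.3968 ≈ 8.397

8.397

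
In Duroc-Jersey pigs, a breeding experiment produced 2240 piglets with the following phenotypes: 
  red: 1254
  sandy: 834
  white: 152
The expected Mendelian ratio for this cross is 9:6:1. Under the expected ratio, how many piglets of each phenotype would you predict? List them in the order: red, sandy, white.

1260, 840, 140

Under the 9:6:1 hypothesis (Σ ratio = 16, N = 2240):
  red: 2240 × 9/16 = 1260
  sandy: 2240 × 6/16 = 840
  white: 2240 × 1/16 = 140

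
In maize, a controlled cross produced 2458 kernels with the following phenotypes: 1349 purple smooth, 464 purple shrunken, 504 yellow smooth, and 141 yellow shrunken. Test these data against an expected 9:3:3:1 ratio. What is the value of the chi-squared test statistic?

The 9:3:3:1 ratio has 16 parts, so with N = 2458 the expected counts are:
  purple smooth: 2458 × 9/16 = 1382.625
  purple shrunken: 2458 × 3/16 = 460.875
  yellow smooth: 2458 × 3/16 = 460.875
  yellow shrunken: 2458 × 1/16 = 153.625
χ² = Σ (O − E)² / E
  purple smooth: (1349 − 1382.625)² / 1382.625 = 0.8177
  purple shrunken: (464 − 460.875)² / 460.875 = 0.0212
  yellow smooth: (504 − 460.875)² / 460.875 = 4.0353
  yellow shrunken: (141 − 153.625)² / 153.625 = 1.0375
χ² = 0.8177 + 0.0212 + 4.0353 + 1.0375 = 5.9117 ≈ 5.912

5.912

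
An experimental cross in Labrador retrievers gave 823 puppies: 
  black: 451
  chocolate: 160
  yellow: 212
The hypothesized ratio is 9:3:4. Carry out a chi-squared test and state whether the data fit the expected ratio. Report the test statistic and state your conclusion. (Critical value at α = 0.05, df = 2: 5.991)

0.707; consistent

The 9:3:4 ratio has 16 parts, so with N = 823 the expected counts are:
  black: 823 × 9/16 = 462.9375
  chocolate: 823 × 3/16 = 154.3125
  yellow: 823 × 4/16 = 205.75
χ² = Σ (O − E)² / E
  black: (451 − 462.9375)² / 462.9375 = 0.3078
  chocolate: (160 − 154.3125)² / 154.3125 = 0.2096
  yellow: (212 − 205.75)² / 205.75 = 0.1899
χ² = 0.3078 + 0.2096 + 0.1899 = 0.7073 ≈ 0.707
Degrees of freedom = 3 − 1 = 2; critical value at α = 0.05 is 5.991.
Since 0.707 < 5.991, we fail to reject the null hypothesis — the data are consistent with the 9:3:4 ratio.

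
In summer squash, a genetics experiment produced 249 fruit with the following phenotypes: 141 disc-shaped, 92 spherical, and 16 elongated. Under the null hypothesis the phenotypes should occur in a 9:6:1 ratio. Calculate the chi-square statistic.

The 9:6:1 ratio has 16 parts, so with N = 249 the expected counts are:
  disc-shaped: 249 × 9/16 = 140.0625
  spherical: 249 × 6/16 = 93.375
  elongated: 249 × 1/16 = 15.5625
χ² = Σ (O − E)² / E
  disc-shaped: (141 − 140.0625)² / 140.0625 = 0.0063
  spherical: (92 − 93.375)² / 93.375 = 0.0202
  elongated: (16 − 15.5625)² / 15.5625 = 0.0123
χ² = 0.0063 + 0.0202 + 0.0123 = 0.0388 ≈ 0.039

0.039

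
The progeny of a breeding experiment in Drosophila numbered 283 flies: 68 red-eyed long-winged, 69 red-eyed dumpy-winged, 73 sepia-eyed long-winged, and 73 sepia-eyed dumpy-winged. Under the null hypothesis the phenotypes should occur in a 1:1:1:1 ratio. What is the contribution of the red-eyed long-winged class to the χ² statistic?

Total ratio parts = 4. Expected numbers out of 283:
  red-eyed long-winged: 283 × 1/4 = 70.75
  red-eyed dumpy-winged: 283 × 1/4 = 70.75
  sepia-eyed long-winged: 283 × 1/4 = 70.75
  sepia-eyed dumpy-winged: 283 × 1/4 = 70.75
Contribution of red-eyed long-winged: (68 − 70.75)² / 70.75 = 0.1069

0.107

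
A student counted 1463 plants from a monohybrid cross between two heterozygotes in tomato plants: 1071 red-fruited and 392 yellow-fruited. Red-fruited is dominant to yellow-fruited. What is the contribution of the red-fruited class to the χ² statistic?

For a monohybrid cross between heterozygotes with complete dominance, the expected phenotypic ratio is 3:1.
The 3:1 ratio has 4 parts, so with N = 1463 the expected counts are:
  red-fruited: 1463 × 3/4 = 1097.25
  yellow-fruited: 1463 × 1/4 = 365.75
Contribution of red-fruited: (1071 − 1097.25)² / 1097.25 = 0.6280

0.628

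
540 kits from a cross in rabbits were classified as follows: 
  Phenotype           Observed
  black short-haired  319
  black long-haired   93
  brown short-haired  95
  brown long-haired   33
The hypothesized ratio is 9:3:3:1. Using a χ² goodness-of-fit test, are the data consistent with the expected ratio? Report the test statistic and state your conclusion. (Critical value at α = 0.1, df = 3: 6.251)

1.840; consistent

The 9:3:3:1 ratio has 16 parts, so with N = 540 the expected counts are:
  black short-haired: 540 × 9/16 = 303.75
  black long-haired: 540 × 3/16 = 101.25
  brown short-haired: 540 × 3/16 = 101.25
  brown long-haired: 540 × 1/16 = 33.75
χ² = Σ (O − E)² / E
  black short-haired: (319 − 303.75)² / 303.75 = 0.7656
  black long-haired: (93 − 101.25)² / 101.25 = 0.6722
  brown short-haired: (95 − 101.25)² / 101.25 = 0.3858
  brown long-haired: (33 − 33.75)² / 33.75 = 0.0167
χ² = 0.7656 + 0.6722 + 0.3858 + 0.0167 = 1.8403 ≈ 1.840
Degrees of freedom = 4 − 1 = 3; critical value at α = 0.1 is 6.251.
Since 1.840 < 6.251, we fail to reject the null hypothesis — the data are consistent with the 9:3:3:1 ratio.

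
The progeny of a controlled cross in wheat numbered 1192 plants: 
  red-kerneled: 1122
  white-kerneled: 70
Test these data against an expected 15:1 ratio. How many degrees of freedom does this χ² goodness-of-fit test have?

1

A goodness-of-fit test with 2 phenotype classes has df = 2 − 1 = 1.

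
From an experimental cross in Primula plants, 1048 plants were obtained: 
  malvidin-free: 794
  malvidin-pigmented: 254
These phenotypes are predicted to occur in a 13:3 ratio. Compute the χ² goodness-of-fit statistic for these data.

20.709

The 13:3 ratio has 16 parts, so with N = 1048 the expected counts are:
  malvidin-free: 1048 × 13/16 = 851.5
  malvidin-pigmented: 1048 × 3/16 = 196.5
χ² = Σ (O − E)² / E
  malvidin-free: (794 − 851.5)² / 851.5 = 3.8829
  malvidin-pigmented: (254 − 196.5)² / 196.5 = 16.8257
χ² = 3.8829 + 16.8257 = 20.7086 ≈ 20.709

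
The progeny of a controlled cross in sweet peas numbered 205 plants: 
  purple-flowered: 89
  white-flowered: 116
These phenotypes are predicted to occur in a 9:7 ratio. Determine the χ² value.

Total ratio parts = 16. Expected numbers out of 205:
  purple-flowered: 205 × 9/16 = 115.3125
  white-flowered: 205 × 7/16 = 89.6875
χ² = Σ (O − E)² / E
  purple-flowered: (89 − 115.3125)² / 115.3125 = 6.0041
  white-flowered: (116 − 89.6875)² / 89.6875 = 7.7196
χ² = 6.0041 + 7.7196 = 13.7237 ≈ 13.724

13.724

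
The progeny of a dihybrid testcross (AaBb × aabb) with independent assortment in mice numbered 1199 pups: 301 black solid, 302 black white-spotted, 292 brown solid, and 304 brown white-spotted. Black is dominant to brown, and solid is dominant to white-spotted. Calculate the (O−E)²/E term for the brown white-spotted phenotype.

A dihybrid testcross with independent assortment gives a 1:1:1:1 ratio.
The 1:1:1:1 ratio has 4 parts, so with N = 1199 the expected counts are:
  black solid: 1199 × 1/4 = 299.75
  black white-spotted: 1199 × 1/4 = 299.75
  brown solid: 1199 × 1/4 = 299.75
  brown white-spotted: 1199 × 1/4 = 299.75
Contribution of brown white-spotted: (304 − 299.75)² / 299.75 = 0.0603

0.060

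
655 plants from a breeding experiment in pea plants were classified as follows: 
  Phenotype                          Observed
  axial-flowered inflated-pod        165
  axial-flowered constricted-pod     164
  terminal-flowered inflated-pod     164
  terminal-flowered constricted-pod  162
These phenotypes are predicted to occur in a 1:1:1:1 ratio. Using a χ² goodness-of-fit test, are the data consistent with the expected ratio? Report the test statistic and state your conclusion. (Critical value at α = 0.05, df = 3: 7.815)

The 1:1:1:1 ratio has 4 parts, so with N = 655 the expected counts are:
  axial-flowered inflated-pod: 655 × 1/4 = 163.75
  axial-flowered constricted-pod: 655 × 1/4 = 163.75
  terminal-flowered inflated-pod: 655 × 1/4 = 163.75
  terminal-flowered constricted-pod: 655 × 1/4 = 163.75
χ² = Σ (O − E)² / E
  axial-flowered inflated-pod: (165 − 163.75)² / 163.75 = 0.0095
  axial-flowered constricted-pod: (164 − 163.75)² / 163.75 = 0.0004
  terminal-flowered inflated-pod: (164 − 163.75)² / 163.75 = 0.0004
  terminal-flowered constricted-pod: (162 − 163.75)² / 163.75 = 0.0187
χ² = 0.0095 + 0.0004 + 0.0004 + 0.0187 = 0.029
Degrees of freedom = 4 − 1 = 3; critical value at α = 0.05 is 7.815.
Since 0.029 < 7.815, we fail to reject the null hypothesis — the data are consistent with the 1:1:1:1 ratio.

0.029; consistent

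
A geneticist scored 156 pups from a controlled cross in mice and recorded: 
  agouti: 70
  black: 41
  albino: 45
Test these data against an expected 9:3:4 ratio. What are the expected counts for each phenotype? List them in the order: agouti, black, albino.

Expected counts for N = 156 under a 9:3:4 ratio (total parts = 16):
  agouti: 156 × 9/16 = 87.75
  black: 156 × 3/16 = 29.25
  albino: 156 × 4/16 = 39

87.75, 29.25, 39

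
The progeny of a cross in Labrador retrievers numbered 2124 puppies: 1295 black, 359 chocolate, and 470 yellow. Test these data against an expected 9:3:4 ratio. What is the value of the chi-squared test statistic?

19.288

The 9:3:4 ratio has 16 parts, so with N = 2124 the expected counts are:
  black: 2124 × 9/16 = 1194.75
  chocolate: 2124 × 3/16 = 398.25
  yellow: 2124 × 4/16 = 531
χ² = Σ (O − E)² / E
  black: (1295 − 1194.75)² / 1194.75 = 8.4119
  chocolate: (359 − 398.25)² / 398.25 = 3.8683
  yellow: (470 − 531)² / 531 = 7.0075
χ² = 8.4119 + 3.8683 + 7.0075 = 19.2877 ≈ 19.288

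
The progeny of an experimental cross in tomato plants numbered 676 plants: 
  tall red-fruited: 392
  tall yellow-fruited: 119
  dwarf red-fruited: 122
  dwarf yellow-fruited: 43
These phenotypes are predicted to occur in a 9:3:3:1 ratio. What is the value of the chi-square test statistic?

Total ratio parts = 16. Expected numbers out of 676:
  tall red-fruited: 676 × 9/16 = 380.25
  tall yellow-fruited: 676 × 3/16 = 126.75
  dwarf red-fruited: 676 × 3/16 = 126.75
  dwarf yellow-fruited: 676 × 1/16 = 42.25
χ² = Σ (O − E)² / E
  tall red-fruited: (392 − 380.25)² / 380.25 = 0.3631
  tall yellow-fruited: (119 − 126.75)² / 126.75 = 0.4739
  dwarf red-fruited: (122 − 126.75)² / 126.75 = 0.1780
  dwarf yellow-fruited: (43 − 42.25)² / 42.25 = 0.0133
χ² = 0.3631 + 0.4739 + 0.1780 + 0.0133 = 1.0283 ≈ 1.028

1.028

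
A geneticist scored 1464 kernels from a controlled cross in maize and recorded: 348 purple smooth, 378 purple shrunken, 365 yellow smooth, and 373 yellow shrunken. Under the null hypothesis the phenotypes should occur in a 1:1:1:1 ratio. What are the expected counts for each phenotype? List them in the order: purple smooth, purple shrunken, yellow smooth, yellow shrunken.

366, 366, 366, 366

Under the 1:1:1:1 hypothesis (Σ ratio = 4, N = 1464):
  purple smooth: 1464 × 1/4 = 366
  purple shrunken: 1464 × 1/4 = 366
  yellow smooth: 1464 × 1/4 = 366
  yellow shrunken: 1464 × 1/4 = 366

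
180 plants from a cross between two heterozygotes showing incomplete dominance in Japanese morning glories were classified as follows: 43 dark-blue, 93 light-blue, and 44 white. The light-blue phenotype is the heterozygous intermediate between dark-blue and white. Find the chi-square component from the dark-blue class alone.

0.089

With incomplete dominance, a heterozygote × heterozygote cross gives a 1:2:1 phenotypic ratio.
Total ratio parts = 4. Expected numbers out of 180:
  dark-blue: 180 × 1/4 = 45
  light-blue: 180 × 2/4 = 90
  white: 180 × 1/4 = 45
Contribution of dark-blue: (43 − 45)² / 45 = 0.0889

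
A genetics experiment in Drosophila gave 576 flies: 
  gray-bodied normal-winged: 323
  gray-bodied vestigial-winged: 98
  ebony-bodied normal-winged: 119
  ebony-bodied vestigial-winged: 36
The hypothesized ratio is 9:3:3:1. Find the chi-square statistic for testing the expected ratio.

2.049

Under the 9:3:3:1 hypothesis (Σ ratio = 16, N = 576):
  gray-bodied normal-winged: 576 × 9/16 = 324
  gray-bodied vestigial-winged: 576 × 3/16 = 108
  ebony-bodied normal-winged: 576 × 3/16 = 108
  ebony-bodied vestigial-winged: 576 × 1/16 = 36
χ² = Σ (O − E)² / E
  gray-bodied normal-winged: (323 − 324)² / 324 = 0.0031
  gray-bodied vestigial-winged: (98 − 108)² / 108 = 0.9259
  ebony-bodied normal-winged: (119 − 108)² / 108 = 1.1204
  ebony-bodied vestigial-winged: (36 − 36)² / 36 = 0.0000
χ² = 0.0031 + 0.9259 + 1.1204 + 0.0000 = 2.0494 ≈ 2.049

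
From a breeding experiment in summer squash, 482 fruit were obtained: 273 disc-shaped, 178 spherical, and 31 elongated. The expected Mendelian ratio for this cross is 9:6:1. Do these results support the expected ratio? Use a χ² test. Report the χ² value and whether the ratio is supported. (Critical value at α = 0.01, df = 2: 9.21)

0.080; consistent

Expected counts for N = 482 under a 9:6:1 ratio (total parts = 16):
  disc-shaped: 482 × 9/16 = 271.125
  spherical: 482 × 6/16 = 180.75
  elongated: 482 × 1/16 = 30.125
χ² = Σ (O − E)² / E
  disc-shaped: (273 − 271.125)² / 271.125 = 0.0130
  spherical: (178 − 180.75)² / 180.75 = 0.0418
  elongated: (31 − 30.125)² / 30.125 = 0.0254
χ² = 0.0130 + 0.0418 + 0.0254 = 0.0802 ≈ 0.080
Degrees of freedom = 3 − 1 = 2; critical value at α = 0.01 is 9.21.
Since 0.080 < 9.21, we fail to reject the null hypothesis — the data are consistent with the 9:6:1 ratio.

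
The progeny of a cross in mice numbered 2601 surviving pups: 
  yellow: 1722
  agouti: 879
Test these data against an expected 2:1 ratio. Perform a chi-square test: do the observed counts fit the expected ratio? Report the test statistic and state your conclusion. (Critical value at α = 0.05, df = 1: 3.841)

Total ratio parts = 3. Expected numbers out of 2601:
  yellow: 2601 × 2/3 = 1734
  agouti: 2601 × 1/3 = 867
χ² = Σ (O − E)² / E
  yellow: (1722 − 1734)² / 1734 = 0.0830
  agouti: (879 − 867)² / 867 = 0.1661
χ² = 0.0830 + 0.1661 = 0.2491 ≈ 0.249
Degrees of freedom = 2 − 1 = 1; critical value at α = 0.05 is 3.841.
Since 0.249 < 3.841, we fail to reject the null hypothesis — the data are consistent with the 2:1 ratio.

0.249; consistent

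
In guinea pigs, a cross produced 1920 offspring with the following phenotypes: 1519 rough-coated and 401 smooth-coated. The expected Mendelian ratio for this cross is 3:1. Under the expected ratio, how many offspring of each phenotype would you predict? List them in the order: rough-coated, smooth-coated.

1440, 480

Total ratio parts = 4. Expected numbers out of 1920:
  rough-coated: 1920 × 3/4 = 1440
  smooth-coated: 1920 × 1/4 = 480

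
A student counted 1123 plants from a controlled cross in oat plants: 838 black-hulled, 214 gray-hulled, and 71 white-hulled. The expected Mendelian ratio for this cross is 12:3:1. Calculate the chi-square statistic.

0.087

The 12:3:1 ratio has 16 parts, so with N = 1123 the expected counts are:
  black-hulled: 1123 × 12/16 = 842.25
  gray-hulled: 1123 × 3/16 = 210.5625
  white-hulled: 1123 × 1/16 = 70.1875
χ² = Σ (O − E)² / E
  black-hulled: (838 − 842.25)² / 842.25 = 0.0214
  gray-hulled: (214 − 210.5625)² / 210.5625 = 0.0561
  white-hulled: (71 − 70.1875)² / 70.1875 = 0.0094
χ² = 0.0214 + 0.0561 + 0.0094 = 0.0869 ≈ 0.087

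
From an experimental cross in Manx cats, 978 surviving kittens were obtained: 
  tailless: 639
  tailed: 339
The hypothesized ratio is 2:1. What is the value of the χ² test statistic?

0.778

Total ratio parts = 3. Expected numbers out of 978:
  tailless: 978 × 2/3 = 652
  tailed: 978 × 1/3 = 326
χ² = Σ (O − E)² / E
  tailless: (639 − 652)² / 652 = 0.2592
  tailed: (339 − 326)² / 326 = 0.5184
χ² = 0.2592 + 0.5184 = 0.7776 ≈ 0.778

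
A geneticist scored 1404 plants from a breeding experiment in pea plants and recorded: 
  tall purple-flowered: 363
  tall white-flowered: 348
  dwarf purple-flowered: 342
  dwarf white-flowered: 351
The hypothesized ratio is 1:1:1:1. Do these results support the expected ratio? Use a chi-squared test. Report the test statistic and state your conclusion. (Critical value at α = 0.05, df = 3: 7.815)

0.667; consistent

The 1:1:1:1 ratio has 4 parts, so with N = 1404 the expected counts are:
  tall purple-flowered: 1404 × 1/4 = 351
  tall white-flowered: 1404 × 1/4 = 351
  dwarf purple-flowered: 1404 × 1/4 = 351
  dwarf white-flowered: 1404 × 1/4 = 351
χ² = Σ (O − E)² / E
  tall purple-flowered: (363 − 351)² / 351 = 0.4103
  tall white-flowered: (348 − 351)² / 351 = 0.0256
  dwarf purple-flowered: (342 − 351)² / 351 = 0.2308
  dwarf white-flowered: (351 − 351)² / 351 = 0.0000
χ² = 0.4103 + 0.0256 + 0.2308 + 0.0000 = 0.6667 ≈ 0.667
Degrees of freedom = 4 − 1 = 3; critical value at α = 0.05 is 7.815.
Since 0.667 < 7.815, we fail to reject the null hypothesis — the data are consistent with the 1:1:1:1 ratio.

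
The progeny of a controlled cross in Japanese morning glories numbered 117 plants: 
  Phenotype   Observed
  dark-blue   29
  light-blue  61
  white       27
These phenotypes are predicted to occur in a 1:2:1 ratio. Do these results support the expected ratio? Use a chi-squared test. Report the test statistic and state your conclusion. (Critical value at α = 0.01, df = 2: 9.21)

The 1:2:1 ratio has 4 parts, so with N = 117 the expected counts are:
  dark-blue: 117 × 1/4 = 29.25
  light-blue: 117 × 2/4 = 58.5
  white: 117 × 1/4 = 29.25
χ² = Σ (O − E)² / E
  dark-blue: (29 − 29.25)² / 29.25 = 0.0021
  light-blue: (61 − 58.5)² / 58.5 = 0.1068
  white: (27 − 29.25)² / 29.25 = 0.1731
χ² = 0.0021 + 0.1068 + 0.1731 = 0.282
Degrees of freedom = 3 − 1 = 2; critical value at α = 0.01 is 9.21.
Since 0.282 < 9.21, we fail to reject the null hypothesis — the data are consistent with the 1:2:1 ratio.

0.282; consistent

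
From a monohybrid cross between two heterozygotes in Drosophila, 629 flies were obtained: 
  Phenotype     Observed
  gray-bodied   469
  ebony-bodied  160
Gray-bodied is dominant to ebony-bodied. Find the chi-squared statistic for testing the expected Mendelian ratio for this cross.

For a monohybrid cross between heterozygotes with complete dominance, the expected phenotypic ratio is 3:1.
The 3:1 ratio has 4 parts, so with N = 629 the expected counts are:
  gray-bodied: 629 × 3/4 = 471.75
  ebony-bodied: 629 × 1/4 = 157.25
χ² = Σ (O − E)² / E
  gray-bodied: (469 − 471.75)² / 471.75 = 0.0160
  ebony-bodied: (160 − 157.25)² / 157.25 = 0.0481
χ² = 0.0160 + 0.0481 = 0.0641 ≈ 0.064

0.064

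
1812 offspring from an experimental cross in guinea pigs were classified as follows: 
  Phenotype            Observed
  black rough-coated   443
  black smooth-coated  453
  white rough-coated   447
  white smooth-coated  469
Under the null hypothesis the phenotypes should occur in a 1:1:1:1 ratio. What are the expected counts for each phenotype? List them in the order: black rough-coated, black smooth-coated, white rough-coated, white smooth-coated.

453, 453, 453, 453

The 1:1:1:1 ratio has 4 parts, so with N = 1812 the expected counts are:
  black rough-coated: 1812 × 1/4 = 453
  black smooth-coated: 1812 × 1/4 = 453
  white rough-coated: 1812 × 1/4 = 453
  white smooth-coated: 1812 × 1/4 = 453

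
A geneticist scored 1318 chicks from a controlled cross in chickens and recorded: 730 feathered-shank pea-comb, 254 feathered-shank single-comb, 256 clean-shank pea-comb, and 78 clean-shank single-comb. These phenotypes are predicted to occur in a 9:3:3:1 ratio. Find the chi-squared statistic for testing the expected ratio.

0.917

Total ratio parts = 16. Expected numbers out of 1318:
  feathered-shank pea-comb: 1318 × 9/16 = 741.375
  feathered-shank single-comb: 1318 × 3/16 = 247.125
  clean-shank pea-comb: 1318 × 3/16 = 247.125
  clean-shank single-comb: 1318 × 1/16 = 82.375
χ² = Σ (O − E)² / E
  feathered-shank pea-comb: (730 − 741.375)² / 741.375 = 0.1745
  feathered-shank single-comb: (254 − 247.125)² / 247.125 = 0.1913
  clean-shank pea-comb: (256 − 247.125)² / 247.125 = 0.3187
  clean-shank single-comb: (78 − 82.375)² / 82.375 = 0.2324
χ² = 0.1745 + 0.1913 + 0.3187 + 0.2324 = 0.9169 ≈ 0.917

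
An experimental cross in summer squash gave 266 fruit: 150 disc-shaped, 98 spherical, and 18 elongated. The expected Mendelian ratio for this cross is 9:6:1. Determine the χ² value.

0.145

Total ratio parts = 16. Expected numbers out of 266:
  disc-shaped: 266 × 9/16 = 149.625
  spherical: 266 × 6/16 = 99.75
  elongated: 266 × 1/16 = 16.625
χ² = Σ (O − E)² / E
  disc-shaped: (150 − 149.625)² / 149.625 = 0.0009
  spherical: (98 − 99.75)² / 99.75 = 0.0307
  elongated: (18 − 16.625)² / 16.625 = 0.1137
χ² = 0.0009 + 0.0307 + 0.1137 = 0.1453 ≈ 0.145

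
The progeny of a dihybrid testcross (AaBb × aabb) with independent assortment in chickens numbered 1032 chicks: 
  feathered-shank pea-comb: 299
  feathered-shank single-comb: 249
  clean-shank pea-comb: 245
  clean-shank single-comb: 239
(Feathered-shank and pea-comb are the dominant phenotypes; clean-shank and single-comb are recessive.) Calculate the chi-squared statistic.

A dihybrid testcross with independent assortment gives a 1:1:1:1 ratio.
Expected counts for N = 1032 under a 1:1:1:1 ratio (total parts = 4):
  feathered-shank pea-comb: 1032 × 1/4 = 258
  feathered-shank single-comb: 1032 × 1/4 = 258
  clean-shank pea-comb: 1032 × 1/4 = 258
  clean-shank single-comb: 1032 × 1/4 = 258
χ² = Σ (O − E)² / E
  feathered-shank pea-comb: (299 − 258)² / 258 = 6.5155
  feathered-shank single-comb: (249 − 258)² / 258 = 0.3140
  clean-shank pea-comb: (245 − 258)² / 258 = 0.6550
  clean-shank single-comb: (239 − 258)² / 258 = 1.3992
χ² = 6.5155 + 0.3140 + 0.6550 + 1.3992 = 8.8837 ≈ 8.884

8.884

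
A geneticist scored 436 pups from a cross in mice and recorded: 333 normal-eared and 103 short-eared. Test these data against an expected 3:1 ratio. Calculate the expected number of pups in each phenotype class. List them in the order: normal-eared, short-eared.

The 3:1 ratio has 4 parts, so with N = 436 the expected counts are:
  normal-eared: 436 × 3/4 = 327
  short-eared: 436 × 1/4 = 109

327, 109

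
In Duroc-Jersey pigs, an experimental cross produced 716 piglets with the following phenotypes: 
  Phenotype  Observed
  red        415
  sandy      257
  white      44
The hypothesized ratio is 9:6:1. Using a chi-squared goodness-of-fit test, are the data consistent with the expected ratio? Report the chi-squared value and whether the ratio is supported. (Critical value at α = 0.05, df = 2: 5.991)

0.878; consistent

Expected counts for N = 716 under a 9:6:1 ratio (total parts = 16):
  red: 716 × 9/16 = 402.75
  sandy: 716 × 6/16 = 268.5
  white: 716 × 1/16 = 44.75
χ² = Σ (O − E)² / E
  red: (415 − 402.75)² / 402.75 = 0.3726
  sandy: (257 − 268.5)² / 268.5 = 0.4926
  white: (44 − 44.75)² / 44.75 = 0.0126
χ² = 0.3726 + 0.4926 + 0.0126 = 0.8778 ≈ 0.878
Degrees of freedom = 3 − 1 = 2; critical value at α = 0.05 is 5.991.
Since 0.878 < 5.991, we fail to reject the null hypothesis — the data are consistent with the 9:6:1 ratio.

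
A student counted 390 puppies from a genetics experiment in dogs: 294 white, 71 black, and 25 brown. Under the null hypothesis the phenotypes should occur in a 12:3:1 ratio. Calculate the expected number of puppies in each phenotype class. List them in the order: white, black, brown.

Total ratio parts = 16. Expected numbers out of 390:
  white: 390 × 12/16 = 292.5
  black: 390 × 3/16 = 73.125
  brown: 390 × 1/16 = 24.375

292.5, 73.125, 24.375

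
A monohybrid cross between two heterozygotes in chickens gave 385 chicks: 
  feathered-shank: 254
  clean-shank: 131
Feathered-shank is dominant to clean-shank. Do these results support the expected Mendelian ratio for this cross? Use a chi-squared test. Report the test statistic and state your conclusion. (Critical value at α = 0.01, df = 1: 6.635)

16.728; not consistent

For a monohybrid cross between heterozygotes with complete dominance, the expected phenotypic ratio is 3:1.
The 3:1 ratio has 4 parts, so with N = 385 the expected counts are:
  feathered-shank: 385 × 3/4 = 288.75
  clean-shank: 385 × 1/4 = 96.25
χ² = Σ (O − E)² / E
  feathered-shank: (254 − 288.75)² / 288.75 = 4.1820
  clean-shank: (131 − 96.25)² / 96.25 = 12.5461
χ² = 4.1820 + 12.5461 = 16.7281 ≈ 16.728
Degrees of freedom = 2 − 1 = 1; critical value at α = 0.01 is 6.635.
Since 16.728 > 6.635, we reject the null hypothesis — the data do not fit the 3:1 ratio.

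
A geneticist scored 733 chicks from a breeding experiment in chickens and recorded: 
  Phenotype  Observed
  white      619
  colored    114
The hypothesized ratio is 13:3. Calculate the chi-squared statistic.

4.919

Expected counts for N = 733 under a 13:3 ratio (total parts = 16):
  white: 733 × 13/16 = 595.5625
  colored: 733 × 3/16 = 137.4375
χ² = Σ (O − E)² / E
  white: (619 − 595.5625)² / 595.5625 = 0.9223
  colored: (114 − 137.4375)² / 137.4375 = 3.9968
χ² = 0.9223 + 3.9968 = 4.9191 ≈ 4.919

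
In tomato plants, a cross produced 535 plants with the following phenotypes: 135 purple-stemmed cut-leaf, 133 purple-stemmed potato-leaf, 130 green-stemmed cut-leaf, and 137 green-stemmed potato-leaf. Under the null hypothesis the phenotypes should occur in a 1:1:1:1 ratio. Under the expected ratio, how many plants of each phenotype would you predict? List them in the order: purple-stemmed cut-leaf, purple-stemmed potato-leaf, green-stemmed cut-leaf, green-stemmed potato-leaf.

The 1:1:1:1 ratio has 4 parts, so with N = 535 the expected counts are:
  purple-stemmed cut-leaf: 535 × 1/4 = 133.75
  purple-stemmed potato-leaf: 535 × 1/4 = 133.75
  green-stemmed cut-leaf: 535 × 1/4 = 133.75
  green-stemmed potato-leaf: 535 × 1/4 = 133.75

133.75, 133.75, 133.75, 133.75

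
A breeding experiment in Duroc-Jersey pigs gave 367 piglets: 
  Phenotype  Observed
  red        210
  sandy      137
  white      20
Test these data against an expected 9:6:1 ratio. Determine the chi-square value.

0.441

The 9:6:1 ratio has 16 parts, so with N = 367 the expected counts are:
  red: 367 × 9/16 = 206.4375
  sandy: 367 × 6/16 = 137.625
  white: 367 × 1/16 = 22.9375
χ² = Σ (O − E)² / E
  red: (210 − 206.4375)² / 206.4375 = 0.0615
  sandy: (137 − 137.625)² / 137.625 = 0.0028
  white: (20 − 22.9375)² / 22.9375 = 0.3762
χ² = 0.0615 + 0.0028 + 0.3762 = 0.4405 ≈ 0.441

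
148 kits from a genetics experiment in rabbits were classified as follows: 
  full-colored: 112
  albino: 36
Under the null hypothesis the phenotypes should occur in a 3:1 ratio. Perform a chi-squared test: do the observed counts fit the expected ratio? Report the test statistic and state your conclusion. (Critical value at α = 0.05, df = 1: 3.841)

0.036; consistent

Under the 3:1 hypothesis (Σ ratio = 4, N = 148):
  full-colored: 148 × 3/4 = 111
  albino: 148 × 1/4 = 37
χ² = Σ (O − E)² / E
  full-colored: (112 − 111)² / 111 = 0.0090
  albino: (36 − 37)² / 37 = 0.0270
χ² = 0.0090 + 0.0270 = 0.036
Degrees of freedom = 2 − 1 = 1; critical value at α = 0.05 is 3.841.
Since 0.036 < 3.841, we fail to reject the null hypothesis — the data are consistent with the 3:1 ratio.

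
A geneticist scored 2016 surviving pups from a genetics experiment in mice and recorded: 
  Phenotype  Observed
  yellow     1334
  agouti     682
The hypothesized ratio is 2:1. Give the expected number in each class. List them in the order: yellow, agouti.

The 2:1 ratio has 3 parts, so with N = 2016 the expected counts are:
  yellow: 2016 × 2/3 = 1344
  agouti: 2016 × 1/3 = 672

1344, 672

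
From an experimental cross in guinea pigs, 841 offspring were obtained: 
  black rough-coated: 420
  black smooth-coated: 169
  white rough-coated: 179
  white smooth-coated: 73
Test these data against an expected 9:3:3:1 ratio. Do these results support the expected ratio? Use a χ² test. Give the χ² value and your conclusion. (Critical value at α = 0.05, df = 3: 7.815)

Expected counts for N = 841 under a 9:3:3:1 ratio (total parts = 16):
  black rough-coated: 841 × 9/16 = 473.0625
  black smooth-coated: 841 × 3/16 = 157.6875
  white rough-coated: 841 × 3/16 = 157.6875
  white smooth-coated: 841 × 1/16 = 52.5625
χ² = Σ (O − E)² / E
  black rough-coated: (420 − 473.0625)² / 473.0625 = 5.9519
  black smooth-coated: (169 − 157.6875)² / 157.6875 = 0.8116
  white rough-coated: (179 − 157.6875)² / 157.6875 = 2.8805
  white smooth-coated: (73 − 52.5625)² / 52.5625 = 7.9466
χ² = 5.9519 + 0.8116 + 2.8805 + 7.9466 = 17.5906 ≈ 17.591
Degrees of freedom = 4 − 1 = 3; critical value at α = 0.05 is 7.815.
Since 17.591 > 7.815, we reject the null hypothesis — the data do not fit the 9:3:3:1 ratio.

17.591; not consistent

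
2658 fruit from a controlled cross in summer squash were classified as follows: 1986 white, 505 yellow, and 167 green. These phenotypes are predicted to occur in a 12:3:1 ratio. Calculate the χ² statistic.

Total ratio parts = 16. Expected numbers out of 2658:
  white: 2658 × 12/16 = 1993.5
  yellow: 2658 × 3/16 = 498.375
  green: 2658 × 1/16 = 166.125
χ² = Σ (O − E)² / E
  white: (1986 − 1993.5)² / 1993.5 = 0.0282
  yellow: (505 − 498.375)² / 498.375 = 0.0881
  green: (167 − 166.125)² / 166.125 = 0.0046
χ² = 0.0282 + 0.0881 + 0.0046 = 0.1209 ≈ 0.121

0.121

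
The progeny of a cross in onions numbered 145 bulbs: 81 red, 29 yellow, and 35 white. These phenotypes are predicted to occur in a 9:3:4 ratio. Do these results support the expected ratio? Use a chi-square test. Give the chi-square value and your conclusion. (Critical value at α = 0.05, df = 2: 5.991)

Under the 9:3:4 hypothesis (Σ ratio = 16, N = 145):
  red: 145 × 9/16 = 81.5625
  yellow: 145 × 3/16 = 27.1875
  white: 145 × 4/16 = 36.25
χ² = Σ (O − E)² / E
  red: (81 − 81.5625)² / 81.5625 = 0.0039
  yellow: (29 − 27.1875)² / 27.1875 = 0.1208
  white: (35 − 36.25)² / 36.25 = 0.0431
χ² = 0.0039 + 0.1208 + 0.0431 = 0.1678 ≈ 0.168
Degrees of freedom = 3 − 1 = 2; critical value at α = 0.05 is 5.991.
Since 0.168 < 5.991, we fail to reject the null hypothesis — the data are consistent with the 9:3:4 ratio.

0.168; consistent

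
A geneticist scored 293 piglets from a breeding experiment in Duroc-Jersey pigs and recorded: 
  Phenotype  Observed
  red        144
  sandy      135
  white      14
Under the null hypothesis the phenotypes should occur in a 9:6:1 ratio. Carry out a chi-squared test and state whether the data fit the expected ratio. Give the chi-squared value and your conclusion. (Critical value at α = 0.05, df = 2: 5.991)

Expected counts for N = 293 under a 9:6:1 ratio (total parts = 16):
  red: 293 × 9/16 = 164.8125
  sandy: 293 × 6/16 = 109.875
  white: 293 × 1/16 = 18.3125
χ² = Σ (O − E)² / E
  red: (144 − 164.8125)² / 164.8125 = 2.6282
  sandy: (135 − 109.875)² / 109.875 = 5.7453
  white: (14 − 18.3125)² / 18.3125 = 1.0156
χ² = 2.6282 + 5.7453 + 1.0156 = 9.3891 ≈ 9.389
Degrees of freedom = 3 − 1 = 2; critical value at α = 0.05 is 5.991.
Since 9.389 > 5.991, we reject the null hypothesis — the data do not fit the 9:6:1 ratio.

9.389; not consistent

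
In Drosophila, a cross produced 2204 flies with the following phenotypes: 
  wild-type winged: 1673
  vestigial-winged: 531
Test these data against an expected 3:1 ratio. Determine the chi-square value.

0.968

Expected counts for N = 2204 under a 3:1 ratio (total parts = 4):
  wild-type winged: 2204 × 3/4 = 1653
  vestigial-winged: 2204 × 1/4 = 551
χ² = Σ (O − E)² / E
  wild-type winged: (1673 − 1653)² / 1653 = 0.2420
  vestigial-winged: (531 − 551)² / 551 = 0.7260
χ² = 0.2420 + 0.7260 = 0.968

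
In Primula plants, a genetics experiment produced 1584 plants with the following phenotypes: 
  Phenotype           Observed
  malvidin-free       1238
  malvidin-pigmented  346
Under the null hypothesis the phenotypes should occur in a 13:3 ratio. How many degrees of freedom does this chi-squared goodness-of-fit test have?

A goodness-of-fit test with 2 phenotype classes has df = 2 − 1 = 1.

1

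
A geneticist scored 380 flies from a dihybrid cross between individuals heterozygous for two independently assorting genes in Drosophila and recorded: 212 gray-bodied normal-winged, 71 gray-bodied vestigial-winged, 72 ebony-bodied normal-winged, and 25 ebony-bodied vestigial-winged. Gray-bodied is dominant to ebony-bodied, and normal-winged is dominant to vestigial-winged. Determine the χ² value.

A dihybrid F₂ with independent assortment and complete dominance at both loci gives a 9:3:3:1 phenotypic ratio.
Total ratio parts = 16. Expected numbers out of 380:
  gray-bodied normal-winged: 380 × 9/16 = 213.75
  gray-bodied vestigial-winged: 380 × 3/16 = 71.25
  ebony-bodied normal-winged: 380 × 3/16 = 71.25
  ebony-bodied vestigial-winged: 380 × 1/16 = 23.75
χ² = Σ (O − E)² / E
  gray-bodied normal-winged: (212 − 213.75)² / 213.75 = 0.0143
  gray-bodied vestigial-winged: (71 − 71.25)² / 71.25 = 0.0009
  ebony-bodied normal-winged: (72 − 71.25)² / 71.25 = 0.0079
  ebony-bodied vestigial-winged: (25 − 23.75)² / 23.75 = 0.0658
χ² = 0.0143 + 0.0009 + 0.0079 + 0.0658 = 0.0889 ≈ 0.089

0.089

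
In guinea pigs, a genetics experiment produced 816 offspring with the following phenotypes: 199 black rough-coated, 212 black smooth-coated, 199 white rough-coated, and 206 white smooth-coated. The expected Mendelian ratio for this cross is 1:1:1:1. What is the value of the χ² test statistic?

Under the 1:1:1:1 hypothesis (Σ ratio = 4, N = 816):
  black rough-coated: 816 × 1/4 = 204
  black smooth-coated: 816 × 1/4 = 204
  white rough-coated: 816 × 1/4 = 204
  white smooth-coated: 816 × 1/4 = 204
χ² = Σ (O − E)² / E
  black rough-coated: (199 − 204)² / 204 = 0.1225
  black smooth-coated: (212 − 204)² / 204 = 0.3137
  white rough-coated: (199 − 204)² / 204 = 0.1225
  white smooth-coated: (206 − 204)² / 204 = 0.0196
χ² = 0.1225 + 0.3137 + 0.1225 + 0.0196 = 0.5783 ≈ 0.578

0.578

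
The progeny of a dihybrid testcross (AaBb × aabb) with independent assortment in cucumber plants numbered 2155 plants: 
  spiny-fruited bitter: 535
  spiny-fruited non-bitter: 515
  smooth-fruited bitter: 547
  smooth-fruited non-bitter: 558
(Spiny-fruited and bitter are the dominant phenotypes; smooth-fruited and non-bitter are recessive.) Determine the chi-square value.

A dihybrid testcross with independent assortment gives a 1:1:1:1 ratio.
The 1:1:1:1 ratio has 4 parts, so with N = 2155 the expected counts are:
  spiny-fruited bitter: 2155 × 1/4 = 538.75
  spiny-fruited non-bitter: 2155 × 1/4 = 538.75
  smooth-fruited bitter: 2155 × 1/4 = 538.75
  smooth-fruited non-bitter: 2155 × 1/4 = 538.75
χ² = Σ (O − E)² / E
  spiny-fruited bitter: (535 − 538.75)² / 538.75 = 0.0261
  spiny-fruited non-bitter: (515 − 538.75)² / 538.75 = 1.0470
  smooth-fruited bitter: (547 − 538.75)² / 538.75 = 0.1263
  smooth-fruited non-bitter: (558 − 538.75)² / 538.75 = 0.6878
χ² = 0.0261 + 1.0470 + 0.1263 + 0.6878 = 1.8872 ≈ 1.887

1.887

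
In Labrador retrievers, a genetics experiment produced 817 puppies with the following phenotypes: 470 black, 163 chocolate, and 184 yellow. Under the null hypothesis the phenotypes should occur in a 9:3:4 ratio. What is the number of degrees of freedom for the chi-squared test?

2

A goodness-of-fit test with 3 phenotype classes has df = 3 − 1 = 2.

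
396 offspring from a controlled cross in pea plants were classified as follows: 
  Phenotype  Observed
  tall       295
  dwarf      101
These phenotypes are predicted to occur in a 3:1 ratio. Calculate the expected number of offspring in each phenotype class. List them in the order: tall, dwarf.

The 3:1 ratio has 4 parts, so with N = 396 the expected counts are:
  tall: 396 × 3/4 = 297
  dwarf: 396 × 1/4 = 99

297, 99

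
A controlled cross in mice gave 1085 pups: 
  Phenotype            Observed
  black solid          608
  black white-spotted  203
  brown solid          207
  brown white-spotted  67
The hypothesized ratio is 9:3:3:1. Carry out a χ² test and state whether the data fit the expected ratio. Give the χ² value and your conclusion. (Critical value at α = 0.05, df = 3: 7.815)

Total ratio parts = 16. Expected numbers out of 1085:
  black solid: 1085 × 9/16 = 610.3125
  black white-spotted: 1085 × 3/16 = 203.4375
  brown solid: 1085 × 3/16 = 203.4375
  brown white-spotted: 1085 × 1/16 = 67.8125
χ² = Σ (O − E)² / E
  black solid: (608 − 610.3125)² / 610.3125 = 0.0088
  black white-spotted: (203 − 203.4375)² / 203.4375 = 0.0009
  brown solid: (207 − 203.4375)² / 203.4375 = 0.0624
  brown white-spotted: (67 − 67.8125)² / 67.8125 = 0.0097
χ² = 0.0088 + 0.0009 + 0.0624 + 0.0097 = 0.0818 ≈ 0.082
Degrees of freedom = 4 − 1 = 3; critical value at α = 0.05 is 7.815.
Since 0.082 < 7.815, we fail to reject the null hypothesis — the data are consistent with the 9:3:3:1 ratio.

0.082; consistent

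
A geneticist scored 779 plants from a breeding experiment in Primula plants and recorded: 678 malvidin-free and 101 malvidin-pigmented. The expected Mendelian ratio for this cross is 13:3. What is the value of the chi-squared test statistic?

Total ratio parts = 16. Expected numbers out of 779:
  malvidin-free: 779 × 13/16 = 632.9375
  malvidin-pigmented: 779 × 3/16 = 146.0625
χ² = Σ (O − E)² / E
  malvidin-free: (678 − 632.9375)² / 632.9375 = 3.2083
  malvidin-pigmented: (101 − 146.0625)² / 146.0625 = 13.9025
χ² = 3.2083 + 13.9025 = 17.1108 ≈ 17.111

17.111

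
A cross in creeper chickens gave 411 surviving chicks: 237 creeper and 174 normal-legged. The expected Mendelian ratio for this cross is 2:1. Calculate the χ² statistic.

14.989

Total ratio parts = 3. Expected numbers out of 411:
  creeper: 411 × 2/3 = 274
  normal-legged: 411 × 1/3 = 137
χ² = Σ (O − E)² / E
  creeper: (237 − 274)² / 274 = 4.9964
  normal-legged: (174 − 137)² / 137 = 9.9927
χ² = 4.9964 + 9.9927 = 14.9891 ≈ 14.989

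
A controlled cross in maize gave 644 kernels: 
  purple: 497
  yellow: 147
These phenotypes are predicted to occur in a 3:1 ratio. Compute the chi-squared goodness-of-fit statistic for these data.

1.623

Total ratio parts = 4. Expected numbers out of 644:
  purple: 644 × 3/4 = 483
  yellow: 644 × 1/4 = 161
χ² = Σ (O − E)² / E
  purple: (497 − 483)² / 483 = 0.4058
  yellow: (147 − 161)² / 161 = 1.2174
χ² = 0.4058 + 1.2174 = 1.6232 ≈ 1.623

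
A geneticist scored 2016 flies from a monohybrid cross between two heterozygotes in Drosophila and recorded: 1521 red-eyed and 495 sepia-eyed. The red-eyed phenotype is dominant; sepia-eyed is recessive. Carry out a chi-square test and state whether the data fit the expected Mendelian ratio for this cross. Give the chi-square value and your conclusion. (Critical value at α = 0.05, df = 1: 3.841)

For a monohybrid cross between heterozygotes with complete dominance, the expected phenotypic ratio is 3:1.
Under the 3:1 hypothesis (Σ ratio = 4, N = 2016):
  red-eyed: 2016 × 3/4 = 1512
  sepia-eyed: 2016 × 1/4 = 504
χ² = Σ (O − E)² / E
  red-eyed: (1521 − 1512)² / 1512 = 0.0536
  sepia-eyed: (495 − 504)² / 504 = 0.1607
χ² = 0.0536 + 0.1607 = 0.2143 ≈ 0.214
Degrees of freedom = 2 − 1 = 1; critical value at α = 0.05 is 3.841.
Since 0.214 < 3.841, we fail to reject the null hypothesis — the data are consistent with the 3:1 ratio.

0.214; consistent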